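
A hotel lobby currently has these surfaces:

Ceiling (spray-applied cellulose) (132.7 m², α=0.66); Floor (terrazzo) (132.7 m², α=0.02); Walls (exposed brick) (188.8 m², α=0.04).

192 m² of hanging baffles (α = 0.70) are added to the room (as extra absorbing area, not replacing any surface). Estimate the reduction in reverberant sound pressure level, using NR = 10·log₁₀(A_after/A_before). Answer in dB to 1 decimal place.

3.8 dB

A_before = Σ Sᵢαᵢ = 132.7×0.66 + 132.7×0.02 + 188.8×0.04 = 97.788 sabins.
Treatment contributes 192·0.70 = 134.400 sabins.
New total A_after = 232.188 sabins.
Reduction = 10 log₁₀(A_after/A_before) = 10 log₁₀(2.3744) = 3.8 dB.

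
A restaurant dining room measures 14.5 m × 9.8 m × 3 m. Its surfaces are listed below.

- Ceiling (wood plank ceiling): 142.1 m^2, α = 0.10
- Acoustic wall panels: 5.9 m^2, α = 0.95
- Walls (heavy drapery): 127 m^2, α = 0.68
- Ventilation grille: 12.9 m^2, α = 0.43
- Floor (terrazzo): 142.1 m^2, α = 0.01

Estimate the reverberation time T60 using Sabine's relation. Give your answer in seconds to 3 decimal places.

A = Σ Sᵢαᵢ = 142.1*0.10 + 5.9*0.95 + 127*0.68 + 12.9*0.43 + 142.1*0.01 = 113.143 sabins.
Room volume: 426.3 m³.
Sabine: RT60 = 0.161 × 426.3 / 113.143 = 0.607 s.

0.607 seconds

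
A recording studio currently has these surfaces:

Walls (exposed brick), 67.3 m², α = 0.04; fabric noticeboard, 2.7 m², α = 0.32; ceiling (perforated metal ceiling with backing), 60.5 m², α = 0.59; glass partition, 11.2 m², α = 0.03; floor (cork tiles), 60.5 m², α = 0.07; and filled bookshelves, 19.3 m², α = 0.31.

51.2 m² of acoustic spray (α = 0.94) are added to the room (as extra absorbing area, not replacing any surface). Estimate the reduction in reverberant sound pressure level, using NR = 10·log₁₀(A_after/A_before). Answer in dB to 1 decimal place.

2.9 dB

Total absorption A_before = 67.3*0.04 + 2.7*0.32 + 60.5*0.59 + 11.2*0.03 + 60.5*0.07 + 19.3*0.31
  = 2.692 + 0.864 + 35.695 + 0.336 + 4.235 + 5.983 = 49.805 m² sabins.
Treatment contributes 51.2·0.94 = 48.128 sabins.
New total A_after = 97.933 sabins.
Reduction = 10 log₁₀(A_after/A_before) = 10 log₁₀(1.9663) = 2.9 dB.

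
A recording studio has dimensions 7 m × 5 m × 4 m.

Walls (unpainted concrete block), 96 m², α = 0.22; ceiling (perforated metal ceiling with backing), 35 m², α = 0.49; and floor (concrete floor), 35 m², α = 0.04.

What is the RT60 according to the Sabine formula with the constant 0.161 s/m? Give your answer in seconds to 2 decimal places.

Total absorption A = 96*0.22 + 35*0.49 + 35*0.04
  = 21.120 + 17.150 + 1.400 = 39.670 m² sabins.
V = 7·5·4 = 140 m³.
T = 0.161 V/A = 0.161·140/39.670 = 0.57 s.

0.57 sec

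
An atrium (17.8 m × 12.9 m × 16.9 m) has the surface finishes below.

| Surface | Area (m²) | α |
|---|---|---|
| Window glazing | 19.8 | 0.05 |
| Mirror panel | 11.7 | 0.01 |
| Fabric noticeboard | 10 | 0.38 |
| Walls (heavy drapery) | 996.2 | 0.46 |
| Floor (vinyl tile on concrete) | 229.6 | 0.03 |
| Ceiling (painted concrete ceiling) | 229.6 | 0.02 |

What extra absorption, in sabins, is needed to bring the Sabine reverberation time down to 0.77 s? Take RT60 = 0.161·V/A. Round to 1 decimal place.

336.8 sabins

Summing Sᵢαᵢ: 0.990 + 0.117 + 3.800 + 458.252 + 6.888 + 4.592 → A₁ = 474.639 sabins.
Target A₂ = 0.161·3880.578/0.77 = 811.394 sabins (V = 3880.578 m³).
ΔA = A₂ − A₁ = 811.394 − 474.639 = 336.8 sabins.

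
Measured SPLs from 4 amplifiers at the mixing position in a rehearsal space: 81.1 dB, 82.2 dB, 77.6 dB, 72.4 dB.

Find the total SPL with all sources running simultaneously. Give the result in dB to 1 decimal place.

85.7 dB

Sum in the linear (power) domain: Σ 10^(Lᵢ/10) = 10^(81.1/10) + 10^(82.2/10) + 10^(77.6/10) + 10^(72.4/10) = 3.697e+08.
Back to dB: 10·log₁₀ Σ = 85.7 dB.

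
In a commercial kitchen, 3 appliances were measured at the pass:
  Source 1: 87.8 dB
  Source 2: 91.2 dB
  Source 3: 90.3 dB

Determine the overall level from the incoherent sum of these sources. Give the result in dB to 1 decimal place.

Converting to relative power and adding: 10^(87.8/10) + 10^(91.2/10) + 10^(90.3/10) = 2.992e+09.
Combined level = 10 log₁₀(2.992e+09) = 94.8 dB.

94.8 dB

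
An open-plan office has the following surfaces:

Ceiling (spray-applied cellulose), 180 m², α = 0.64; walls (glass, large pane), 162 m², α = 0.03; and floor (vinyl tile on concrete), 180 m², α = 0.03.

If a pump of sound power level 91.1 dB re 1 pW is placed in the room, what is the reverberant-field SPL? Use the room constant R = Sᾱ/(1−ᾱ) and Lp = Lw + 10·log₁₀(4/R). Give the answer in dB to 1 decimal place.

Σ(Sᵢαᵢ) = 180·0.64 + 162·0.03 + 180·0.03 = 125.460; total area S = 522.0 m².
ᾱ = 0.2403, so room constant R = A/(1−ᾱ) = 165.144 m².
Lp = Lw + 10 log₁₀(4/R) = 91.1 -16.16 = 74.9 dB.

74.9 dB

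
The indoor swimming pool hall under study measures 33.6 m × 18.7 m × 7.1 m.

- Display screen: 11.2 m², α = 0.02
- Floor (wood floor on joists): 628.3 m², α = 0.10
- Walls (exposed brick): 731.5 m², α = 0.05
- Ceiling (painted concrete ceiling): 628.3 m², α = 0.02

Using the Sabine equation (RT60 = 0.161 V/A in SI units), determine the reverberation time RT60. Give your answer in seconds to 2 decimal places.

Equivalent absorption area: A = 11.2*0.02 + 628.3*0.10 + 731.5*0.05 + 628.3*0.02 = 112.195 m².
Room volume: 4461.072 m³.
T = 0.161 V/A = 0.161·4461.072/112.195 = 6.40 s.

6.40 sec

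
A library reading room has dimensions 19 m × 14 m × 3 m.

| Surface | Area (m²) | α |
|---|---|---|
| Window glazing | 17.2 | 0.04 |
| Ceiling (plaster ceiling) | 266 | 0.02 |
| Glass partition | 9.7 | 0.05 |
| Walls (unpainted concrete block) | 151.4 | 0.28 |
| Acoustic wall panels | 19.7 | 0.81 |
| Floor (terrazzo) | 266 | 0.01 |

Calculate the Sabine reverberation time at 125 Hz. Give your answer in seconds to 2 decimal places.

1.90 s

A = Σ Sᵢαᵢ = 17.2×0.04 + 266×0.02 + 9.7×0.05 + 151.4×0.28 + 19.7×0.81 + 266×0.01 = 67.502 sabins.
Room volume: 798 m³.
RT60 = 0.161 · V / A = 0.161 × 798 / 67.502 = 1.90 s.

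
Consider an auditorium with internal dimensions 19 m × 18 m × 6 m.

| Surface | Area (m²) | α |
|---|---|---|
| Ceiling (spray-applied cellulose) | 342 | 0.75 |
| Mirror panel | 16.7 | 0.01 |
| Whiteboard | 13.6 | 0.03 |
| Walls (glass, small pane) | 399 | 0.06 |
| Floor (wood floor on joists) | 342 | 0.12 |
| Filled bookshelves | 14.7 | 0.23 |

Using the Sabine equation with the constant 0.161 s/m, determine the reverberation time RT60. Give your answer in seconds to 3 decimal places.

Summing Sᵢαᵢ: 256.500 + 0.167 + 0.408 + 23.940 + 41.040 + 3.381 → A = 325.436 sabins.
V = 19·18·6 = 2052 m³.
T = 0.161 V/A = 0.161·2052/325.436 = 1.015 s.

1.015 s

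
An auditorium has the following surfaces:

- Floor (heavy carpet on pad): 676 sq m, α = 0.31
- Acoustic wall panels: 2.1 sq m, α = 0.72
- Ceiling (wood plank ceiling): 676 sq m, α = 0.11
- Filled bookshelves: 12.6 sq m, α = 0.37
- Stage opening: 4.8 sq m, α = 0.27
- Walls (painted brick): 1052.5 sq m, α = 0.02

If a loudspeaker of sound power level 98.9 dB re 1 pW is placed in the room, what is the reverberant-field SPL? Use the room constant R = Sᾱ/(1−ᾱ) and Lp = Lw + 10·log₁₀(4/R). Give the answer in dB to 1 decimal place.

79.4 dB

A = 312.440 sabins; S = 2424.0 sq m.
ᾱ = 312.440/2424.0 = 0.1289; R = Sᾱ/(1−ᾱ) = 312.440/(1−0.1289) = 358.673 sq m.
Lp = 98.9 + 10·log₁₀(4/358.673) = 98.9 + (-19.53) = 79.4 dB.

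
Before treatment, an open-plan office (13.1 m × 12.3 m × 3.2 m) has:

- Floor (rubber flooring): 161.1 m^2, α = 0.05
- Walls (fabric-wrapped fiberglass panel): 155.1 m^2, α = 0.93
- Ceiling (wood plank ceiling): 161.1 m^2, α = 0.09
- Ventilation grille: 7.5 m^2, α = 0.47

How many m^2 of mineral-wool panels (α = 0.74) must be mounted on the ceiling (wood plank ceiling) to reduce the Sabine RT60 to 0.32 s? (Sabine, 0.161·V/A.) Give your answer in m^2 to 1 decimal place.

137.1

Summing Sᵢαᵢ: 8.055 + 144.243 + 14.499 + 3.525 → A₁ = 170.322 sabins.
V = 515.616 m³. Target absorption A₂ = 0.161 × 515.616 / 0.32 = 259.419 sabins.
Absorption to add: 259.419 − 170.322 = 89.097 sabins.
Net gain per m^2: Δα = 0.74 − 0.09 = 0.65.
Panel area = 89.097 / 0.65 = 137.1 m^2.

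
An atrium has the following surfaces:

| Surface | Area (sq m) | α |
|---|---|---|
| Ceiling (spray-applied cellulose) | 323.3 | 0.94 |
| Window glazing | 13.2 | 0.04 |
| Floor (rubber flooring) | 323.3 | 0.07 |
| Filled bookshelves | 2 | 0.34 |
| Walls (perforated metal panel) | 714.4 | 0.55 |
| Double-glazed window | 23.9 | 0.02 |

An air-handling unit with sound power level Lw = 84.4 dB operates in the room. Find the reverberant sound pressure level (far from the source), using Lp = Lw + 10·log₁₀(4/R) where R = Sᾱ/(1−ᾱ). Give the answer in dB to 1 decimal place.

A = 721.139 sabins; S = 1400.1 sq m.
ᾱ = 721.139/1400.1 = 0.5151; R = Sᾱ/(1−ᾱ) = 721.139/(1−0.5151) = 1487.191 sq m.
Lp = Lw + 10 log₁₀(4/R) = 84.4 -25.70 = 58.7 dB.

58.7 dB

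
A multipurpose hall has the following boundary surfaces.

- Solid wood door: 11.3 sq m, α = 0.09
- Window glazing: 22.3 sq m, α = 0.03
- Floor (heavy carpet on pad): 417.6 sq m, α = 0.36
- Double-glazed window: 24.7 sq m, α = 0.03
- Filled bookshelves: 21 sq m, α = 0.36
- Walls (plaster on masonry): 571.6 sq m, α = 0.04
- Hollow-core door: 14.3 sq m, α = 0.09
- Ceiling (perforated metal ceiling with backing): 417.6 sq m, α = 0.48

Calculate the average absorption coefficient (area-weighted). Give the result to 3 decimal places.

0.257

Total surface area S = 1500.4 sq m.
A = 11.3*0.09 + 22.3*0.03 + 417.6*0.36 + 24.7*0.03 + 21*0.36 + 571.6*0.04 + 14.3*0.09 + 417.6*0.48 = 384.922 sabins.
ᾱ = A/S = 0.257.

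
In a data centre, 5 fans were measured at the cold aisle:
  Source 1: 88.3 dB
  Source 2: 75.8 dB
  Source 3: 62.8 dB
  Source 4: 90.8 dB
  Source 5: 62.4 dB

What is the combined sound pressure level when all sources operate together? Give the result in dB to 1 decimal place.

92.8 dB

Converting to relative power and adding: 10^(88.3/10) + 10^(75.8/10) + 10^(62.8/10) + 10^(90.8/10) + 10^(62.4/10) = 1.92e+09.
Combined level = 10 log₁₀(1.92e+09) = 92.8 dB.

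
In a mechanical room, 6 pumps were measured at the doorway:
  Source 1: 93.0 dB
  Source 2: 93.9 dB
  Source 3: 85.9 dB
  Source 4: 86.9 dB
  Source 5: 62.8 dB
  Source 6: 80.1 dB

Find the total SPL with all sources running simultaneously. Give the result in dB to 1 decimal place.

97.4 dB

Sum in the linear (power) domain: Σ 10^(Lᵢ/10) = 10^(93.0/10) + 10^(93.9/10) + 10^(85.9/10) + 10^(86.9/10) + 10^(62.8/10) + 10^(80.1/10) = 5.433e+09.
Back to dB: 10·log₁₀ Σ = 97.4 dB.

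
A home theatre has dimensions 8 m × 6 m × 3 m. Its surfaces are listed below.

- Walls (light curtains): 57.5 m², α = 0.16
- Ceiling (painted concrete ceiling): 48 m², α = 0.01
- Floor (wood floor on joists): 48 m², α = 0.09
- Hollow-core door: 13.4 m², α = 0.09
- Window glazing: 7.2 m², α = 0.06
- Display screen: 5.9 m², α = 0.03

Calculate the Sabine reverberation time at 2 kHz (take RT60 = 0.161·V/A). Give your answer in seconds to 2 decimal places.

Total absorption A = 57.5·0.16 + 48·0.01 + 48·0.09 + 13.4·0.09 + 7.2·0.06 + 5.9·0.03
  = 9.200 + 0.480 + 4.320 + 1.206 + 0.432 + 0.177 = 15.815 m² sabins.
Room volume: 144 m³.
RT60 = 0.161 · V / A = 0.161 × 144 / 15.815 = 1.47 s.

1.47 sec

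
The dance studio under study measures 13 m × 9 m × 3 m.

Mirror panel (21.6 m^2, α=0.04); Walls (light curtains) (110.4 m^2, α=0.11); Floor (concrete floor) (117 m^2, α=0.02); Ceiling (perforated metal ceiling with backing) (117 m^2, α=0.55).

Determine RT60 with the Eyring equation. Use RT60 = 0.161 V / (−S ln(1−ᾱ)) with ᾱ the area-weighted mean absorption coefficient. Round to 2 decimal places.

S = Σ Sᵢ = 366.0 m^2.
Absorption A = 21.6×0.04 + 110.4×0.11 + 117×0.02 + 117×0.55 = 79.698 sabins.
Mean coefficient ᾱ = A/S = 0.2178.
−S·ln(1−ᾱ) = −366.0 × ln(1 − 0.2178) = 89.906.
V = 13 × 9 × 3 = 351 m³.
RT60 = 0.161 × 351 / 89.906 = 0.63 s.

0.63 sec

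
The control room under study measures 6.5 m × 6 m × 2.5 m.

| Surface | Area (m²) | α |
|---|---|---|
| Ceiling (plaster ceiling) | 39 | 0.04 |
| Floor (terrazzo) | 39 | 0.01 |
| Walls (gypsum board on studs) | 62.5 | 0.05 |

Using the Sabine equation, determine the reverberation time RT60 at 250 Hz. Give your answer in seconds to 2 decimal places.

Summing Sᵢαᵢ: 1.560 + 0.390 + 3.125 → A = 5.075 sabins.
Room volume: 97.5 m³.
Sabine: RT60 = 0.161 × 97.5 / 5.075 = 3.09 s.

3.09 sec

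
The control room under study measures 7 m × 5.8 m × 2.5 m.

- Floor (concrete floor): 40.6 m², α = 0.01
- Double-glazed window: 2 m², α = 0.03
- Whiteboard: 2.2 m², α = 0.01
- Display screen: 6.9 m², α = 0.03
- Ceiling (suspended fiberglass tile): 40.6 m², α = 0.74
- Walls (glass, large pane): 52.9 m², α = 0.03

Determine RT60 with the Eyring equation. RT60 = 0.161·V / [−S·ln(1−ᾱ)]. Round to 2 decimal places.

0.45 seconds

Total surface area S = 40.6 + 2 + 2.2 + 6.9 + 40.6 + 52.9 = 145.2 m².
Σ(Sᵢαᵢ) = 40.6·0.01 + 2·0.03 + 2.2·0.01 + 6.9·0.03 + 40.6·0.74 + 52.9·0.03 = 32.326.
ᾱ = 32.326 / 145.2 = 0.2226.
Eyring denominator: −S ln(1−ᾱ) = 36.561.
V = 7 × 5.8 × 2.5 = 101.5 m³.
T = 0.161·V/[−S·ln(1−ᾱ)] = 0.161·101.5/36.561 = 0.45 s.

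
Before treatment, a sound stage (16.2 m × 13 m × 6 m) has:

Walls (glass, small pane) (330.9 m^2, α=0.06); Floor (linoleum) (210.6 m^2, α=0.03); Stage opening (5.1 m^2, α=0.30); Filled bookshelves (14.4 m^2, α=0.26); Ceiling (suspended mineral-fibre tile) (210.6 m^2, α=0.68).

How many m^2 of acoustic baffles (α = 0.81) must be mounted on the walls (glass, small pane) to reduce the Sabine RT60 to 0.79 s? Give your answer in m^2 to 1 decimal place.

Total absorption A₁ = 330.9×0.06 + 210.6×0.03 + 5.1×0.30 + 14.4×0.26 + 210.6×0.68
  = 19.854 + 6.318 + 1.530 + 3.744 + 143.208 = 174.654 m^2 sabins.
V = 1263.6 m³. Target absorption A₂ = 0.161 × 1263.6 / 0.79 = 257.518 sabins.
ΔA needed = 257.518 − 174.654 = 82.864 sabins.
Each m^2 of panel replacing the walls (glass, small pane) adds (0.81 − 0.06) = 0.75 sabins.
Area = ΔA/Δα = 82.864/0.75 = 110.5 m^2.

110.5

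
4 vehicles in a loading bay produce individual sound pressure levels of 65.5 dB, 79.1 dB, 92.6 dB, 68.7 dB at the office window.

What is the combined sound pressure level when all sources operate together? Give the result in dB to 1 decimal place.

92.8 dB

Σ 10^(Lᵢ/10) = 1.912e+09.
Combined level = 10 log₁₀(1.912e+09) = 92.8 dB.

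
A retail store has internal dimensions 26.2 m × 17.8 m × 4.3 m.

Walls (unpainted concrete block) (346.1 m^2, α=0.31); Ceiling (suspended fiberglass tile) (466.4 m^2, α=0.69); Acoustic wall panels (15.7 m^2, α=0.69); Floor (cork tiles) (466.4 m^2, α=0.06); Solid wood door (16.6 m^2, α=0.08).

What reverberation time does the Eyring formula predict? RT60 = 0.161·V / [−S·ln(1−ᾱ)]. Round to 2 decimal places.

0.56 s

Total surface area S = 346.1 + 466.4 + 15.7 + 466.4 + 16.6 = 1311.2 m^2.
Σ(Sᵢαᵢ) = 346.1·0.31 + 466.4·0.69 + 15.7·0.69 + 466.4·0.06 + 16.6·0.08 = 469.252.
Mean coefficient ᾱ = A/S = 0.3579.
Eyring denominator: −S ln(1−ᾱ) = 580.876.
V = 26.2 × 17.8 × 4.3 = 2005.348 m³.
T = 0.161·V/[−S·ln(1−ᾱ)] = 0.161·2005.348/580.876 = 0.56 s.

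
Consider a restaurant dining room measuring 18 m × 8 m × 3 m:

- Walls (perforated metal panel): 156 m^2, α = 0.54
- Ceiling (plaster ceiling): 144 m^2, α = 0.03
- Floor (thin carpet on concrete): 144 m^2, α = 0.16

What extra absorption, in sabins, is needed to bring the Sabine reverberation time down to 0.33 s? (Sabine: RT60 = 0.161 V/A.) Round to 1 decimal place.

Equivalent absorption area: A₁ = 156*0.54 + 144*0.03 + 144*0.16 = 111.600 m^2.
V = 432 m³. Required absorption A₂ = 0.161 × 432 / 0.33 = 210.764 sabins.
Shortfall: 210.764 − 111.600 = 99.2 sabins.

99.2 sabins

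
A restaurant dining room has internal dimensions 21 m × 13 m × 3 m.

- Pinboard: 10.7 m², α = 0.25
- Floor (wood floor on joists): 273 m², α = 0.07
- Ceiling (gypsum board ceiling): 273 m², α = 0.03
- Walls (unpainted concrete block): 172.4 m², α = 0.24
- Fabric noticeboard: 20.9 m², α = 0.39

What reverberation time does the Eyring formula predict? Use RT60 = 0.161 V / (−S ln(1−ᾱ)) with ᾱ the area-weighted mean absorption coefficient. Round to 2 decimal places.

1.57 s

Total surface area S = 10.7 + 273 + 273 + 172.4 + 20.9 = 750.0 m².
Absorption A = 10.7×0.25 + 273×0.07 + 273×0.03 + 172.4×0.24 + 20.9×0.39 = 79.502 sabins.
Mean coefficient ᾱ = A/S = 0.1060.
−S·ln(1−ᾱ) = −750.0 × ln(1 − 0.1060) = 84.037.
V = 21 × 13 × 3 = 819 m³.
RT60 = 0.161 × 819 / 84.037 = 1.57 s.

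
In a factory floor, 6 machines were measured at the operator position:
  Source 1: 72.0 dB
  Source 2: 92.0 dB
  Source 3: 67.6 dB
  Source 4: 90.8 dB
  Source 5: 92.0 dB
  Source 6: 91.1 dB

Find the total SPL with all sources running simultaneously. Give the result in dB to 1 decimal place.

97.5 dB

Converting to relative power and adding: 10^(72.0/10) + 10^(92.0/10) + 10^(67.6/10) + 10^(90.8/10) + 10^(92.0/10) + 10^(91.1/10) = 5.682e+09.
Back to dB: 10·log₁₀ Σ = 97.5 dB.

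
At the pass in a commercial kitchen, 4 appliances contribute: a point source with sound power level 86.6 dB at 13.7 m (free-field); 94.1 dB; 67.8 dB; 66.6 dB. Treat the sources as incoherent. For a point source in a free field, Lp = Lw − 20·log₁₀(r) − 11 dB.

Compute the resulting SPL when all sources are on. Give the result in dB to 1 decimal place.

Source at 13.7 m: Lp = 86.6 − 20·log₁₀(13.7) − 11 = 52.9 dB.
Sum in the linear (power) domain: Σ 10^(Lᵢ/10) = 10^(52.9/10) + 10^(94.1/10) + 10^(67.8/10) + 10^(66.6/10) = 2.581e+09.
L_total = 10·log₁₀(2.581e+09) = 94.1 dB.

94.1 dB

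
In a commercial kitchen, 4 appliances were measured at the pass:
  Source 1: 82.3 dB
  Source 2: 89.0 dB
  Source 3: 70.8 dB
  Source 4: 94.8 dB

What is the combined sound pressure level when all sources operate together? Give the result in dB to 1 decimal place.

Σ 10^(Lᵢ/10) = 3.996e+09.
Back to dB: 10·log₁₀ Σ = 96.0 dB.

96.0 dB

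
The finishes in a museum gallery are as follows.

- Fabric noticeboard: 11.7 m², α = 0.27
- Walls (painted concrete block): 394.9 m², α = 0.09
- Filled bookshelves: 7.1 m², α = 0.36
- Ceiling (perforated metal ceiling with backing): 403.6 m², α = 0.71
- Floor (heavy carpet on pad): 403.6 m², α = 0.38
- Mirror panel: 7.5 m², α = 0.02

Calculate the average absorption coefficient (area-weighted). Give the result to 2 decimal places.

0.39

Total surface area S = 1228.4 m².
Σ(Sᵢαᵢ) = 11.7×0.27 + 394.9×0.09 + 7.1×0.36 + 403.6×0.71 + 403.6×0.38 + 7.5×0.02 = 481.330.
ᾱ = 481.330 / 1228.4 = 0.39.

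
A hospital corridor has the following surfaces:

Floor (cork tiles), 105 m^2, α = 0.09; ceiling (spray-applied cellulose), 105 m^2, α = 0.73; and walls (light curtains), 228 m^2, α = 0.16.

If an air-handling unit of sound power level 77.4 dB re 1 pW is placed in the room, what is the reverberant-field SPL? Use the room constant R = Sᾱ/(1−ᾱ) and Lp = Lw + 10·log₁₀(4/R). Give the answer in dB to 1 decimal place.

61.1 dB

A = 122.580 sabins; S = 438.0 m^2.
ᾱ = 0.2799, so room constant R = A/(1−ᾱ) = 170.226 m^2.
Lp = Lw + 10 log₁₀(4/R) = 77.4 -16.29 = 61.1 dB.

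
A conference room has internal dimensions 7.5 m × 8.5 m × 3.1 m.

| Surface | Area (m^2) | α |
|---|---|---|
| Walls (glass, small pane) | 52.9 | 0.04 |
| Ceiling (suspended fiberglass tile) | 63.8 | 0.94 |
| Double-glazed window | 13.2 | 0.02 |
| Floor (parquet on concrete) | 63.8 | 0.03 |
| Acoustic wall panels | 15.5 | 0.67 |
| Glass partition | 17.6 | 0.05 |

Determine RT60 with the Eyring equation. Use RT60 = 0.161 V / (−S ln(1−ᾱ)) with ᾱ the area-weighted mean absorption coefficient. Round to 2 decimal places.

S = Σ Sᵢ = 226.8 m^2.
Absorption A = 52.9·0.04 + 63.8·0.94 + 13.2·0.02 + 63.8·0.03 + 15.5·0.67 + 17.6·0.05 = 75.531 sabins.
ᾱ = 75.531 / 226.8 = 0.3330.
Eyring denominator: −S ln(1−ᾱ) = 91.846.
V = 7.5 × 8.5 × 3.1 = 197.625 m³.
T = 0.161·V/[−S·ln(1−ᾱ)] = 0.161·197.625/91.846 = 0.35 s.

0.35 seconds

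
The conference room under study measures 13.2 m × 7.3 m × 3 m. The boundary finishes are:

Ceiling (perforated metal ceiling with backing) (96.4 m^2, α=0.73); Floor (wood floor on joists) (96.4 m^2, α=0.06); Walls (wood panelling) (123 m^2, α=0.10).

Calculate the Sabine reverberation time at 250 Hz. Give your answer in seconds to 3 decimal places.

0.526 seconds

A = Σ Sᵢαᵢ = 96.4*0.73 + 96.4*0.06 + 123*0.10 = 88.456 sabins.
Volume V = 13.2 × 7.3 × 3 = 289.08 m³.
RT60 = 0.161 · V / A = 0.161 × 289.08 / 88.456 = 0.526 s.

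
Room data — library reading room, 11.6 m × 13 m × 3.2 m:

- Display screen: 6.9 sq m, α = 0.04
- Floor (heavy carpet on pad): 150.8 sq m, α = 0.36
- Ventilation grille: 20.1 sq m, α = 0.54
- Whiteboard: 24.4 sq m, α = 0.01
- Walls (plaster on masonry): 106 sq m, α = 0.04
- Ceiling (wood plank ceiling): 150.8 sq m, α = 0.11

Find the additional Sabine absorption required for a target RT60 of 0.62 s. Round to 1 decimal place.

38.8 sabins

Equivalent absorption area: A₁ = 6.9×0.04 + 150.8×0.36 + 20.1×0.54 + 24.4×0.01 + 106×0.04 + 150.8×0.11 = 86.490 sq m.
Target A₂ = 0.161·482.56/0.62 = 125.310 sabins (V = 482.56 m³).
Shortfall: 125.310 − 86.490 = 38.8 sabins.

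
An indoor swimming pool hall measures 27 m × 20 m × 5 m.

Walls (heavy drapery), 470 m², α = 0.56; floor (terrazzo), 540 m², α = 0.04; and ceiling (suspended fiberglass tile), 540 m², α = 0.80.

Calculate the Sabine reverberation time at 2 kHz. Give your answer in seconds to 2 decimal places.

A = Σ Sᵢαᵢ = 470*0.56 + 540*0.04 + 540*0.80 = 716.800 sabins.
Room volume: 2700 m³.
RT60 = 0.161 · V / A = 0.161 × 2700 / 716.800 = 0.61 s.

0.61 sec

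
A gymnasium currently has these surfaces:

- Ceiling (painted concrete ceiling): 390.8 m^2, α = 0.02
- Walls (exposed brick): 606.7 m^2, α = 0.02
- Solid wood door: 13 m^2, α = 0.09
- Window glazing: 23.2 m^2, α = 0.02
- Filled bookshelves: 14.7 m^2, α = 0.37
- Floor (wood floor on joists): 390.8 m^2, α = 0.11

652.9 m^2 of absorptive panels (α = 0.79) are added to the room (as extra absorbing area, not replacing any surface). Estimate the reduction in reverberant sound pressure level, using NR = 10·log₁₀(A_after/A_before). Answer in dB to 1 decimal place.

Total absorption A_before = 390.8×0.02 + 606.7×0.02 + 13×0.09 + 23.2×0.02 + 14.7×0.37 + 390.8×0.11
  = 7.816 + 12.134 + 1.170 + 0.464 + 5.439 + 42.988 = 70.011 m^2 sabins.
Treatment contributes 652.9·0.79 = 515.791 sabins.
A_after = 70.011 + 515.791 = 585.802 sabins.
Reduction = 10 log₁₀(A_after/A_before) = 10 log₁₀(8.3673) = 9.2 dB.

9.2 dB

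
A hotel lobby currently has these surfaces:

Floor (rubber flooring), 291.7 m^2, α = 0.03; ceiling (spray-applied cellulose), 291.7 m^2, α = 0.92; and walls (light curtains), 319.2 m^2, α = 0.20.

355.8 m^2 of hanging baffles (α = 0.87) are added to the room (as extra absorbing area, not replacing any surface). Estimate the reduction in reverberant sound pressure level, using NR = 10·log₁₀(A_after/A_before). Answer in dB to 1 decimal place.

A_before = Σ Sᵢαᵢ = 291.7·0.03 + 291.7·0.92 + 319.2·0.20 = 340.955 sabins.
Treatment contributes 355.8·0.87 = 309.546 sabins.
A_after = 340.955 + 309.546 = 650.501 sabins.
Reduction = 10 log₁₀(A_after/A_before) = 10 log₁₀(1.9079) = 2.8 dB.

2.8 dB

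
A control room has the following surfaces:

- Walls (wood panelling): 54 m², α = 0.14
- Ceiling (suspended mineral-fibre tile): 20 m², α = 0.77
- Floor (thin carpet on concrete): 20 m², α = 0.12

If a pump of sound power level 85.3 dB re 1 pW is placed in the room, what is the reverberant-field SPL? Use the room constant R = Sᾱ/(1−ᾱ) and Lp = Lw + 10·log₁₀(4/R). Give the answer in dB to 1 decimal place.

75.9 dB

A = 25.360 sabins; S = 94.0 m².
ᾱ = 25.360/94.0 = 0.2698; R = Sᾱ/(1−ᾱ) = 25.360/(1−0.2698) = 34.730 m².
Lp = 85.3 + 10·log₁₀(4/34.730) = 85.3 + (-9.39) = 75.9 dB.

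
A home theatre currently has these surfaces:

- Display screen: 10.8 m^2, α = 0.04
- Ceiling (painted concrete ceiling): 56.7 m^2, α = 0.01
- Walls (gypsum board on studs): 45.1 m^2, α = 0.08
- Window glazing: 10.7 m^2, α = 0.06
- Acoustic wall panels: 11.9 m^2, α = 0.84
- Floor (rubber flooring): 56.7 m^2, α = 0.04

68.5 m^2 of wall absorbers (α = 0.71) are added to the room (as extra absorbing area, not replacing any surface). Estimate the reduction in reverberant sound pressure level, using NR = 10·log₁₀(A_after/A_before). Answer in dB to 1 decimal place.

Summing Sᵢαᵢ: 0.432 + 0.567 + 3.608 + 0.642 + 9.996 + 2.268 → A_before = 17.513 sabins.
Added absorption = 68.5 × 0.71 = 48.635 sabins.
New total A_after = 66.148 sabins.
Reduction = 10 log₁₀(A_after/A_before) = 10 log₁₀(3.7771) = 5.8 dB.

5.8 dB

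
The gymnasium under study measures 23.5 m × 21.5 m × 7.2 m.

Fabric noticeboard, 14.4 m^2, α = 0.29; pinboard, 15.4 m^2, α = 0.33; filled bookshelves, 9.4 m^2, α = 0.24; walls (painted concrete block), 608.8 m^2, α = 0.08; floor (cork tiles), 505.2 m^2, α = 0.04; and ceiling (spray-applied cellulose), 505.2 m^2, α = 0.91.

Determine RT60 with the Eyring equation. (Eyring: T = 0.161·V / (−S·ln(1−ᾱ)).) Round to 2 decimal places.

0.90 sec

S = Σ Sᵢ = 1658.4 m^2.
Absorption A = 14.4×0.29 + 15.4×0.33 + 9.4×0.24 + 608.8×0.08 + 505.2×0.04 + 505.2×0.91 = 540.158 sabins.
ᾱ = 540.158 / 1658.4 = 0.3257.
Eyring denominator: −S ln(1−ᾱ) = 653.543.
V = 23.5 × 21.5 × 7.2 = 3637.8 m³.
RT60 = 0.161 × 3637.8 / 653.543 = 0.90 s.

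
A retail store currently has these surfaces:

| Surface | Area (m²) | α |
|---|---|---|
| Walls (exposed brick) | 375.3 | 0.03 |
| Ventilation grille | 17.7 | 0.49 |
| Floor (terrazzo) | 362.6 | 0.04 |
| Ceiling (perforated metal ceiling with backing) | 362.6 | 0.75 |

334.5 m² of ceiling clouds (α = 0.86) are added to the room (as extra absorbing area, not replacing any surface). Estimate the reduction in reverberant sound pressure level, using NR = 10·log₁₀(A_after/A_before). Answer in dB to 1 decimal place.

2.9 dB

A_before = Σ Sᵢαᵢ = 375.3·0.03 + 17.7·0.49 + 362.6·0.04 + 362.6·0.75 = 306.386 sabins.
Added absorption = 334.5 × 0.86 = 287.670 sabins.
A_after = 306.386 + 287.670 = 594.056 sabins.
Reduction = 10 log₁₀(A_after/A_before) = 10 log₁₀(1.9389) = 2.9 dB.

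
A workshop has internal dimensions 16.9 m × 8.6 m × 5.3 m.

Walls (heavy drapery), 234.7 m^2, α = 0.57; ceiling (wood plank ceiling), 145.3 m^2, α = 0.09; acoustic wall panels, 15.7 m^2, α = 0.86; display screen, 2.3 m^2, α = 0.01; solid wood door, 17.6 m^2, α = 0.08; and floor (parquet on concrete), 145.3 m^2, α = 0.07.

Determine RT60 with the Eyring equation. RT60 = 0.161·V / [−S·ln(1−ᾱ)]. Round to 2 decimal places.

S = Σ Sᵢ = 560.9 m^2.
Σ(Sᵢαᵢ) = 234.7·0.57 + 145.3·0.09 + 15.7·0.86 + 2.3·0.01 + 17.6·0.08 + 145.3·0.07 = 171.960.
ᾱ = 171.960 / 560.9 = 0.3066.
−S·ln(1−ᾱ) = −560.9 × ln(1 − 0.3066) = 205.373.
V = 16.9 × 8.6 × 5.3 = 770.302 m³.
RT60 = 0.161 × 770.302 / 205.373 = 0.60 s.

0.60 s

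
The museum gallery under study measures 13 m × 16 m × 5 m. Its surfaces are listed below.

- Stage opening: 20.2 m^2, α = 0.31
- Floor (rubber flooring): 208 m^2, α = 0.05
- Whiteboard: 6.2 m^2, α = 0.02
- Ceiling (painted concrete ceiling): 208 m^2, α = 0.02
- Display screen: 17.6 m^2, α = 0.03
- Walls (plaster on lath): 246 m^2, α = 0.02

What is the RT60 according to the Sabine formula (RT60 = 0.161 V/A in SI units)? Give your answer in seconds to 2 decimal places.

A = Σ Sᵢαᵢ = 20.2×0.31 + 208×0.05 + 6.2×0.02 + 208×0.02 + 17.6×0.03 + 246×0.02 = 26.394 sabins.
V = 13·16·5 = 1040 m³.
T = 0.161 V/A = 0.161·1040/26.394 = 6.34 s.

6.34 sec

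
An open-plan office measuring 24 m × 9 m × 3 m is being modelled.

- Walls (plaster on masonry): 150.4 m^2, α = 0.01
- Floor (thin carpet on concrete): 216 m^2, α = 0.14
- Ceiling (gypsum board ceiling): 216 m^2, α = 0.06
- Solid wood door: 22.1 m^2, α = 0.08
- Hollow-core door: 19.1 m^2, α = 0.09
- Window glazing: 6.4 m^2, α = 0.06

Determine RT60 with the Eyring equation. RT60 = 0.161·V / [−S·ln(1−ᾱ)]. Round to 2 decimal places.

2.06 seconds

Total surface area S = 150.4 + 216 + 216 + 22.1 + 19.1 + 6.4 = 630.0 m^2.
Absorption A = 150.4·0.01 + 216·0.14 + 216·0.06 + 22.1·0.08 + 19.1·0.09 + 6.4·0.06 = 48.575 sabins.
Mean coefficient ᾱ = A/S = 0.0771.
−S·ln(1−ᾱ) = −630.0 × ln(1 − 0.0771) = 50.548.
V = 24 × 9 × 3 = 648 m³.
RT60 = 0.161 × 648 / 50.548 = 2.06 s.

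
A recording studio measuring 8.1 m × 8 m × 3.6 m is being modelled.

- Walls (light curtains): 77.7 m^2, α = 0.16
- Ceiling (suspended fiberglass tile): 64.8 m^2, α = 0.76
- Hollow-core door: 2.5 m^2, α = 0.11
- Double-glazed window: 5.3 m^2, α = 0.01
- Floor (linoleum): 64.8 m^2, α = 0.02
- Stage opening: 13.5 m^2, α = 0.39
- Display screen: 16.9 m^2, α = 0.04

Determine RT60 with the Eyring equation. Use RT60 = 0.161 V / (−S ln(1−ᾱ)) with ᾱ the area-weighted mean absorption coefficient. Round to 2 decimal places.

0.46 sec

S = Σ Sᵢ = 245.5 m^2.
Σ(Sᵢαᵢ) = 77.7·0.16 + 64.8·0.76 + 2.5·0.11 + 5.3·0.01 + 64.8·0.02 + 13.5·0.39 + 16.9·0.04 = 69.245.
ᾱ = 69.245 / 245.5 = 0.2821.
−S·ln(1−ᾱ) = −245.5 × ln(1 − 0.2821) = 81.365.
V = 8.1 × 8 × 3.6 = 233.28 m³.
T = 0.161·V/[−S·ln(1−ᾱ)] = 0.161·233.28/81.365 = 0.46 s.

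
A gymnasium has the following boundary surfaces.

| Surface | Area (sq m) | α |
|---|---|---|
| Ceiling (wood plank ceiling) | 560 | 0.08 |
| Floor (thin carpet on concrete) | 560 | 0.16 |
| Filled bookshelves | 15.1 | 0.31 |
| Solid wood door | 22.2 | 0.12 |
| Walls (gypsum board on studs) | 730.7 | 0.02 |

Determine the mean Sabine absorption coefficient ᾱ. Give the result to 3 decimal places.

0.083

Total surface area S = 1888.0 sq m.
A = 560*0.08 + 560*0.16 + 15.1*0.31 + 22.2*0.12 + 730.7*0.02 = 156.359 sabins.
ᾱ = 156.359 / 1888.0 = 0.083.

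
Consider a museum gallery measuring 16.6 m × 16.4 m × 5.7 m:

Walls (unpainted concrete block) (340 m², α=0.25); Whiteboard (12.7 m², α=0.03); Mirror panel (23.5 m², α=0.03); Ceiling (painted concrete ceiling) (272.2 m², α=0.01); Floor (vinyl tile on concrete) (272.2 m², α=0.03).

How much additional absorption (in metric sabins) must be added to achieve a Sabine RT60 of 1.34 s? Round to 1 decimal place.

89.5 sabins

Total absorption A₁ = 340·0.25 + 12.7·0.03 + 23.5·0.03 + 272.2·0.01 + 272.2·0.03
  = 85.000 + 0.381 + 0.705 + 2.722 + 8.166 = 96.974 m² sabins.
For T = 1.34 s, need A₂ = 0.161·V/T = 0.161·1551.768/1.34 = 186.444 sabins.
ΔA = A₂ − A₁ = 186.444 − 96.974 = 89.5 sabins.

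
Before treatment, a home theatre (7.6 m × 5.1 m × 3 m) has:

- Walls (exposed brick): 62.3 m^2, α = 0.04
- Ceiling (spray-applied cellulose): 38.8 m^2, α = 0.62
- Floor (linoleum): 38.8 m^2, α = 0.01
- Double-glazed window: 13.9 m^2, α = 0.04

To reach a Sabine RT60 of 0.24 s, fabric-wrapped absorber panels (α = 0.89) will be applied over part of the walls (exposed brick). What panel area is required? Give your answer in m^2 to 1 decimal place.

Equivalent absorption area: A₁ = 62.3·0.04 + 38.8·0.62 + 38.8·0.01 + 13.9·0.04 = 27.492 m^2.
V = 116.28 m³. Target absorption A₂ = 0.161 × 116.28 / 0.24 = 78.005 sabins.
ΔA needed = 78.005 − 27.492 = 50.513 sabins.
Net gain per m^2: Δα = 0.89 − 0.04 = 0.85.
Panel area = 50.513 / 0.85 = 59.4 m^2.

59.4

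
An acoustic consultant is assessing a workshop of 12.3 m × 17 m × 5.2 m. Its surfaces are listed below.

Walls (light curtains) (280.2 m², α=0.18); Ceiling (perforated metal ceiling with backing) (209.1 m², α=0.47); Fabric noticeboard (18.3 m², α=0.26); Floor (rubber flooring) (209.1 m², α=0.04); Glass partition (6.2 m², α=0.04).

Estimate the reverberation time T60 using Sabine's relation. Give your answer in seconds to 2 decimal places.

1.08 sec

Total absorption A = 280.2·0.18 + 209.1·0.47 + 18.3·0.26 + 209.1·0.04 + 6.2·0.04
  = 50.436 + 98.277 + 4.758 + 8.364 + 0.248 = 162.083 m² sabins.
Room volume: 1087.32 m³.
T = 0.161 V/A = 0.161·1087.32/162.083 = 1.08 s.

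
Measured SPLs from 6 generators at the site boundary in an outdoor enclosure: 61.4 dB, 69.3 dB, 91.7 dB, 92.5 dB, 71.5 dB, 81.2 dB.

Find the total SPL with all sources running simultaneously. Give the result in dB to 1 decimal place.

Σ 10^(Lᵢ/10) = 3.413e+09.
Back to dB: 10·log₁₀ Σ = 95.3 dB.

95.3 dB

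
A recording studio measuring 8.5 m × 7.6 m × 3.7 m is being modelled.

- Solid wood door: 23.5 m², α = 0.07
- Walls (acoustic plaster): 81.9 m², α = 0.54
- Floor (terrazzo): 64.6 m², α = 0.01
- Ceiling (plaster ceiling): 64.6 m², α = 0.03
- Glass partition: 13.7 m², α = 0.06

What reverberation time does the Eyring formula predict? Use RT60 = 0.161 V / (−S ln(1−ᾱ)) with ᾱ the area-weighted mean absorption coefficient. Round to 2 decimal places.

0.70 s

Total surface area S = 23.5 + 81.9 + 64.6 + 64.6 + 13.7 = 248.3 m².
Σ(Sᵢαᵢ) = 23.5×0.07 + 81.9×0.54 + 64.6×0.01 + 64.6×0.03 + 13.7×0.06 = 49.277.
Mean coefficient ᾱ = A/S = 0.1985.
−S·ln(1−ᾱ) = −248.3 × ln(1 − 0.1985) = 54.941.
V = 8.5 × 7.6 × 3.7 = 239.02 m³.
RT60 = 0.161 × 239.02 / 54.941 = 0.70 s.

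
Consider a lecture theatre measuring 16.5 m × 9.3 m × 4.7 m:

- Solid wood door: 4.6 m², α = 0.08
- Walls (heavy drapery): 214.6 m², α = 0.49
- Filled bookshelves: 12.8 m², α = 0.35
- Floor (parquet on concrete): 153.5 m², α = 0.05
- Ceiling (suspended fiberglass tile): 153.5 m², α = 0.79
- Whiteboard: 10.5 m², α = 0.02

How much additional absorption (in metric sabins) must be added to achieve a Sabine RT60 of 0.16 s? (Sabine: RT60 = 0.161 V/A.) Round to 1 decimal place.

A₁ = Σ Sᵢαᵢ = 4.6×0.08 + 214.6×0.49 + 12.8×0.35 + 153.5×0.05 + 153.5×0.79 + 10.5×0.02 = 239.152 sabins.
Target A₂ = 0.161·721.215/0.16 = 725.723 sabins (V = 721.215 m³).
Shortfall: 725.723 − 239.152 = 486.6 sabins.

486.6 sabins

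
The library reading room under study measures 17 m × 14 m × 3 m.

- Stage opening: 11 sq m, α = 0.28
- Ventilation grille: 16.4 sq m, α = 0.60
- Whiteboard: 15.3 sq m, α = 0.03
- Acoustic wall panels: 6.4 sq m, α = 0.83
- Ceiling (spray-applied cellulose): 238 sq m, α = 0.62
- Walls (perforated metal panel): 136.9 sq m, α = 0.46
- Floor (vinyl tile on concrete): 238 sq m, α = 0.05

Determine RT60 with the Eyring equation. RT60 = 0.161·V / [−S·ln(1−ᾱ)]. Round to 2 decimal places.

0.38 seconds

Total surface area S = 11 + 16.4 + 15.3 + 6.4 + 238 + 136.9 + 238 = 662.0 sq m.
Σ(Sᵢαᵢ) = 11×0.28 + 16.4×0.60 + 15.3×0.03 + 6.4×0.83 + 238×0.62 + 136.9×0.46 + 238×0.05 = 241.125.
ᾱ = 241.125 / 662.0 = 0.3642.
Eyring denominator: −S ln(1−ᾱ) = 299.801.
V = 17 × 14 × 3 = 714 m³.
T = 0.161·V/[−S·ln(1−ᾱ)] = 0.161·714/299.801 = 0.38 s.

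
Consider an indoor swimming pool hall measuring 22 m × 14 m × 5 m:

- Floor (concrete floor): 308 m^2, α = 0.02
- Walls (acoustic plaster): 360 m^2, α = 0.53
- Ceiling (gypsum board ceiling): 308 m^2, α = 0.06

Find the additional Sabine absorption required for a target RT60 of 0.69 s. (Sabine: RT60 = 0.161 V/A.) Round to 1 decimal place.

A₁ = Σ Sᵢαᵢ = 308×0.02 + 360×0.53 + 308×0.06 = 215.440 sabins.
For T = 0.69 s, need A₂ = 0.161·V/T = 0.161·1540/0.69 = 359.333 sabins.
Shortfall: 359.333 − 215.440 = 143.9 sabins.

143.9 sabins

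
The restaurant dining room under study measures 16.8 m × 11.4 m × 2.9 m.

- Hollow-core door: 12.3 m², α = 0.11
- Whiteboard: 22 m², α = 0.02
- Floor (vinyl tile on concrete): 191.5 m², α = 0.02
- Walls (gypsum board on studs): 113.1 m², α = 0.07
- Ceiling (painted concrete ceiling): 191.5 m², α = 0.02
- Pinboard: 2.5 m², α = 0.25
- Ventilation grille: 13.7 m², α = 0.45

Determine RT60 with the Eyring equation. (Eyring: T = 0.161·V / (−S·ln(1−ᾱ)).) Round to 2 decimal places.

3.62 sec

Total surface area S = 12.3 + 22 + 191.5 + 113.1 + 191.5 + 2.5 + 13.7 = 546.6 m².
Absorption A = 12.3·0.11 + 22·0.02 + 191.5·0.02 + 113.1·0.07 + 191.5·0.02 + 2.5·0.25 + 13.7·0.45 = 24.160 sabins.
ᾱ = 24.160 / 546.6 = 0.0442.
Eyring denominator: −S ln(1−ᾱ) = 24.710.
V = 16.8 × 11.4 × 2.9 = 555.408 m³.
T = 0.161·V/[−S·ln(1−ᾱ)] = 0.161·555.408/24.710 = 3.62 s.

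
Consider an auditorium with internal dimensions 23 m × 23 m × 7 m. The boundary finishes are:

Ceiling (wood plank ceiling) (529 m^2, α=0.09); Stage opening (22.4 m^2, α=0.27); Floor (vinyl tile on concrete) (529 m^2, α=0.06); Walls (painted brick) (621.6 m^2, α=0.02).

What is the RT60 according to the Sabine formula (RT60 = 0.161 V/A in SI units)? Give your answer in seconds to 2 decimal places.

Equivalent absorption area: A = 529*0.09 + 22.4*0.27 + 529*0.06 + 621.6*0.02 = 97.830 m^2.
V = 23·23·7 = 3703 m³.
T = 0.161 V/A = 0.161·3703/97.830 = 6.09 s.

6.09 s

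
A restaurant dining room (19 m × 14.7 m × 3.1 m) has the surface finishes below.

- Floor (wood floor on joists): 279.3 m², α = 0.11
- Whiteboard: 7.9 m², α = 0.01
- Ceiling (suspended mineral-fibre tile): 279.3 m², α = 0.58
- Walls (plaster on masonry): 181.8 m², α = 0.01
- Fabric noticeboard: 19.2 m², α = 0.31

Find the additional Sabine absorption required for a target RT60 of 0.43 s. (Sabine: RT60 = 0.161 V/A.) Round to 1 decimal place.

123.6 sabins

Equivalent absorption area: A₁ = 279.3×0.11 + 7.9×0.01 + 279.3×0.58 + 181.8×0.01 + 19.2×0.31 = 200.566 m².
V = 865.83 m³. Required absorption A₂ = 0.161 × 865.83 / 0.43 = 324.183 sabins.
Additional absorption ΔA = 324.183 − 200.566 = 123.6 sabins.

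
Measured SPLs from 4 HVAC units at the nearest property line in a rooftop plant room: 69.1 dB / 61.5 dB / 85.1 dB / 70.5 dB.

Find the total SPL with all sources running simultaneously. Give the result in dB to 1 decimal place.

85.4 dB

Converting to relative power and adding: 10^(69.1/10) + 10^(61.5/10) + 10^(85.1/10) + 10^(70.5/10) = 3.444e+08.
Combined level = 10 log₁₀(3.444e+08) = 85.4 dB.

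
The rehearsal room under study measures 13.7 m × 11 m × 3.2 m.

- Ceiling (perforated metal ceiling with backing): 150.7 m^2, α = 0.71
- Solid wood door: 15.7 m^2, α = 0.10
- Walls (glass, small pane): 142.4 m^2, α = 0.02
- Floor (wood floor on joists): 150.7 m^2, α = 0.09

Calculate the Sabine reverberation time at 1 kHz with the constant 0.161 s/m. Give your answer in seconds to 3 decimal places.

Total absorption A = 150.7×0.71 + 15.7×0.10 + 142.4×0.02 + 150.7×0.09
  = 106.997 + 1.570 + 2.848 + 13.563 = 124.978 m^2 sabins.
Room volume: 482.24 m³.
RT60 = 0.161 · V / A = 0.161 × 482.24 / 124.978 = 0.621 s.

0.621 s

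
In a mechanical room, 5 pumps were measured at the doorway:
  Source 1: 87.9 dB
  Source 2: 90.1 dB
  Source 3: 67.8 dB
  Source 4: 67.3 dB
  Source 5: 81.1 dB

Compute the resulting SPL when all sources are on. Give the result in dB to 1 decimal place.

92.5 dB

Sum in the linear (power) domain: Σ 10^(Lᵢ/10) = 10^(87.9/10) + 10^(90.1/10) + 10^(67.8/10) + 10^(67.3/10) + 10^(81.1/10) = 1.78e+09.
Combined level = 10 log₁₀(1.78e+09) = 92.5 dB.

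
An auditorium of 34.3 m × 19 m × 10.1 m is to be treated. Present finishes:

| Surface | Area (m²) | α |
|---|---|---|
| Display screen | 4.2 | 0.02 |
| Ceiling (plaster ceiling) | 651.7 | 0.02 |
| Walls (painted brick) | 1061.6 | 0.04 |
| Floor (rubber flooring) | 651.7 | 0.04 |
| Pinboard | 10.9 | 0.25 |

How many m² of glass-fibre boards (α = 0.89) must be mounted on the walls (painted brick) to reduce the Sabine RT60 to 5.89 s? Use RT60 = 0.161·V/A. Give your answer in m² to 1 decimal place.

Summing Sᵢαᵢ: 0.084 + 13.034 + 42.464 + 26.068 + 2.725 → A₁ = 84.375 sabins.
Required A₂ = 0.161·6582.17/5.89 = 179.920 sabins.
Absorption to add: 179.920 − 84.375 = 95.545 sabins.
Each m² of panel replacing the walls (painted brick) adds (0.89 − 0.04) = 0.85 sabins.
Panel area = 95.545 / 0.85 = 112.4 m².

112.4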